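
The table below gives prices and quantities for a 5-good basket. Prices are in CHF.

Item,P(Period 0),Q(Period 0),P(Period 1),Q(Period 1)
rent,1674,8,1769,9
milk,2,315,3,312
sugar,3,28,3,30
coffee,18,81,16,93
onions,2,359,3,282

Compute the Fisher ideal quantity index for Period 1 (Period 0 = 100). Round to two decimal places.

Laspeyres component (base-period weights):
ΣP(Period 0)Q(Period 1) = 1674×9 + 2×312 + 3×30 + 18×93 + 2×282 = 15066 + 624 + 90 + 1674 + 564 = 18018
ΣP(Period 0)Q(Period 0) = 1674×8 + 2×315 + 3×28 + 18×81 + 2×359 = 13392 + 630 + 84 + 1458 + 718 = 16282
L = 18018 / 16282 × 100 = 110.6621
Paasche component (current-period weights):
ΣP(Period 1)Q(Period 1) = 1769×9 + 3×312 + 3×30 + 16×93 + 3×282 = 15921 + 936 + 90 + 1488 + 846 = 19281
ΣP(Period 1)Q(Period 0) = 1769×8 + 3×315 + 3×28 + 16×81 + 3×359 = 14152 + 945 + 84 + 1296 + 1077 = 17554
P = 19281 / 17554 × 100 = 109.8382
Fisher = √(L × P) = √(110.6621 × 109.8382) = 110.2494

110.25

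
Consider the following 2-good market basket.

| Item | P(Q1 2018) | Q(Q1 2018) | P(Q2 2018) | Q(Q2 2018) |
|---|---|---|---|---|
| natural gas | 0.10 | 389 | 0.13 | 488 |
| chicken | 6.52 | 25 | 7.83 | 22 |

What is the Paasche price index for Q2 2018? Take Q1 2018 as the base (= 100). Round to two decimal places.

Paasche price index uses current-period quantities as weights.
ΣP(Q2 2018)·Q(Q2 2018) = 0.13×488 + 7.83×22 = 63.44 + 172.26 = 235.7
ΣP(Q1 2018)·Q(Q2 2018) = 0.10×488 + 6.52×22 = 48.8 + 143.44 = 192.24
Index = 235.7 / 192.24 × 100 = 122.6072

122.61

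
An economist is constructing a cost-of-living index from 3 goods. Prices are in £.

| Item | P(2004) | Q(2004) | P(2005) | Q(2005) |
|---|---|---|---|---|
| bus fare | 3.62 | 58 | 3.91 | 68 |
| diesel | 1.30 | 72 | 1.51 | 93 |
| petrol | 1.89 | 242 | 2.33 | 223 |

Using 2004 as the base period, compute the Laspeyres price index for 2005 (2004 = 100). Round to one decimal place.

Laspeyres price index uses base-period quantities as weights.
ΣP(2005)·Q(2004) = 3.91×58 + 1.51×72 + 2.33×242 = 226.78 + 108.72 + 563.86 = 899.36
ΣP(2004)·Q(2004) = 3.62×58 + 1.30×72 + 1.89×242 = 209.96 + 93.6 + 457.38 = 760.94
Index = 899.36 / 760.94 × 100 = 118.1907

118.2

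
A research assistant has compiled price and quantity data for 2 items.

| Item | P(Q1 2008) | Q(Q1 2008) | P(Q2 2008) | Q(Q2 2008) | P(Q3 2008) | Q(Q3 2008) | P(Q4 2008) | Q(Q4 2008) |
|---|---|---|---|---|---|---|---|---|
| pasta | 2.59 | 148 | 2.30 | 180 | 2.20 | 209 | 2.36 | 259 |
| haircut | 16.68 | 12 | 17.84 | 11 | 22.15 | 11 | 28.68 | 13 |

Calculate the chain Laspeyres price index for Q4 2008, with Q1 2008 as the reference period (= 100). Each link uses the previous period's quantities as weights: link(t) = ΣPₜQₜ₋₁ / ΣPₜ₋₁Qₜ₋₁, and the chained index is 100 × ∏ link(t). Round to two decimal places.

114.52

Link Q1 2008→Q2 2008:
ΣP(Q2 2008)Q(Q1 2008) = 2.30×148 + 17.84×12 = 340.4 + 214.08 = 554.48
ΣP(Q1 2008)Q(Q1 2008) = 2.59×148 + 16.68×12 = 383.32 + 200.16 = 583.48
link = 554.48/583.48 = 0.950298
Link Q2 2008→Q3 2008:
ΣP(Q3 2008)Q(Q2 2008) = 2.20×180 + 22.15×11 = 396 + 243.65 = 639.65
ΣP(Q2 2008)Q(Q2 2008) = 2.30×180 + 17.84×11 = 414 + 196.24 = 610.24
link = 639.65/610.24 = 1.048194
Link Q3 2008→Q4 2008:
ΣP(Q4 2008)Q(Q3 2008) = 2.36×209 + 28.68×11 = 493.24 + 315.48 = 808.72
ΣP(Q3 2008)Q(Q3 2008) = 2.20×209 + 22.15×11 = 459.8 + 243.65 = 703.45
link = 808.72/703.45 = 1.149648
Chained index = 100 × 0.950298 × 1.048194 × 1.149648 = 114.5161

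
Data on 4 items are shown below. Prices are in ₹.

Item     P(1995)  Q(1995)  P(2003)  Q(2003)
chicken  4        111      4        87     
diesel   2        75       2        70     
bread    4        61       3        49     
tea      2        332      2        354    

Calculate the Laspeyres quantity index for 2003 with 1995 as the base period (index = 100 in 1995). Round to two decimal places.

Laspeyres quantity index uses base-period prices as weights.
ΣP(1995)·Q(2003) = 4×87 + 2×70 + 4×49 + 2×354 = 348 + 140 + 196 + 708 = 1392
ΣP(1995)·Q(1995) = 4×111 + 2×75 + 4×61 + 2×332 = 444 + 150 + 244 + 664 = 1502
Index = 1392 / 1502 × 100 = 92.6764

92.68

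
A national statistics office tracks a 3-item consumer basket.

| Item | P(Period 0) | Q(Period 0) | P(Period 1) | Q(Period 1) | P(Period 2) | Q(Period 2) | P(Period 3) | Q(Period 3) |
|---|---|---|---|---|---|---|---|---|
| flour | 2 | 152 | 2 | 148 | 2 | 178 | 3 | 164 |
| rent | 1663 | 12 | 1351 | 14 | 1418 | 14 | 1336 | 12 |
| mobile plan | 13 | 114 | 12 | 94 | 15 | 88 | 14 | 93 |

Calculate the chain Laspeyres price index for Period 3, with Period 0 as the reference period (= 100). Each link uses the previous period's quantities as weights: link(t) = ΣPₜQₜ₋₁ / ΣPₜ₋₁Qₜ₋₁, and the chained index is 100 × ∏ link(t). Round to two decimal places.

82.90

Link Period 0→Period 1:
ΣP(Period 1)Q(Period 0) = 2×152 + 1351×12 + 12×114 = 304 + 16212 + 1368 = 17884
ΣP(Period 0)Q(Period 0) = 2×152 + 1663×12 + 13×114 = 304 + 19956 + 1482 = 21742
link = 17884/21742 = 0.822555
Link Period 1→Period 2:
ΣP(Period 2)Q(Period 1) = 2×148 + 1418×14 + 15×94 = 296 + 19852 + 1410 = 21558
ΣP(Period 1)Q(Period 1) = 2×148 + 1351×14 + 12×94 = 296 + 18914 + 1128 = 20338
link = 21558/20338 = 1.059986
Link Period 2→Period 3:
ΣP(Period 3)Q(Period 2) = 3×178 + 1336×14 + 14×88 = 534 + 18704 + 1232 = 20470
ΣP(Period 2)Q(Period 2) = 2×178 + 1418×14 + 15×88 = 356 + 19852 + 1320 = 21528
link = 20470/21528 = 0.950855
Chained index = 100 × 0.822555 × 1.059986 × 0.950855 = 82.9048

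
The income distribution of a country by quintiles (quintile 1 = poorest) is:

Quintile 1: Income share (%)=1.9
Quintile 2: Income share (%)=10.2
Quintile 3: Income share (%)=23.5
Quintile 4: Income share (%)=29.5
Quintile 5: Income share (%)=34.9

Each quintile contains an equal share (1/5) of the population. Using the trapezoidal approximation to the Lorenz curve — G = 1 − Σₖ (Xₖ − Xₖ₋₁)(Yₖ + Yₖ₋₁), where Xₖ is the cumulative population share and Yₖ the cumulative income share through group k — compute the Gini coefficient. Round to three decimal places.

Cumulative income shares Yₖ: 0.0190, 0.1210, 0.3560, 0.6510, 1.0000
Σ (Xₖ−Xₖ₋₁)(Yₖ+Yₖ₋₁) = (1/5)(0.0190+0.0000) + (1/5)(0.1210+0.0190) + (1/5)(0.3560+0.1210) + (1/5)(0.6510+0.3560) + (1/5)(1.0000+0.6510)
  = 0.0038 + 0.0280 + 0.0954 + 0.2014 + 0.3302 = 0.6588
G = 1 − 0.6588 = 0.3412

0.341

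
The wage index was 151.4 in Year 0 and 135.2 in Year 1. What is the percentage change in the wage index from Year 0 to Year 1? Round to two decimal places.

Change = (135.2 − 151.4) / 151.4 × 100
       = -16.2 / 151.4 × 100 = -10.7001%

-10.70%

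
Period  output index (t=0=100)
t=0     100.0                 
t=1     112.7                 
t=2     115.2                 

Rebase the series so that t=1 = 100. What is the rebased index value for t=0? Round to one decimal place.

Rebased(t=0) = 100.0 / 112.7 × 100 = 88.7311

88.7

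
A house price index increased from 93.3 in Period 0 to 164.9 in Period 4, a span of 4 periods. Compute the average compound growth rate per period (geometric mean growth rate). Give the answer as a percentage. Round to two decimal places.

15.30%

Growth factor = (164.9/93.3)^(1/4) = (1.767417)^(1/4) = 1.153014
Growth rate = 1.153014 − 1 = 0.153014 = 15.3014%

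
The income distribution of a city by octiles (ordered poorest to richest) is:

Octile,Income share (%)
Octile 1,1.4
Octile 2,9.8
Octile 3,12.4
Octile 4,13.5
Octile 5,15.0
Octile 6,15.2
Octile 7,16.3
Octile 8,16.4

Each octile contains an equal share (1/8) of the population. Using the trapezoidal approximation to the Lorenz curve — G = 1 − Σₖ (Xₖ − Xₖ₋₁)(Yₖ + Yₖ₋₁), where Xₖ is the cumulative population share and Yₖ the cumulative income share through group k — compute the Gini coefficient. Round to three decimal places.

Cumulative income shares Yₖ: 0.0140, 0.1120, 0.2360, 0.3710, 0.5210, 0.6730, 0.8360, 1.0000
Σ (Xₖ−Xₖ₋₁)(Yₖ+Yₖ₋₁) = (1/8)(0.0140+0.0000) + (1/8)(0.1120+0.0140) + (1/8)(0.2360+0.1120) + (1/8)(0.3710+0.2360) + (1/8)(0.5210+0.3710) + (1/8)(0.6730+0.5210) + (1/8)(0.8360+0.6730) + (1/8)(1.0000+0.8360)
  = 0.0017 + 0.0158 + 0.0435 + 0.0759 + 0.1115 + 0.1492 + 0.1886 + 0.2295 = 0.8157
G = 1 − 0.8157 = 0.1843

0.184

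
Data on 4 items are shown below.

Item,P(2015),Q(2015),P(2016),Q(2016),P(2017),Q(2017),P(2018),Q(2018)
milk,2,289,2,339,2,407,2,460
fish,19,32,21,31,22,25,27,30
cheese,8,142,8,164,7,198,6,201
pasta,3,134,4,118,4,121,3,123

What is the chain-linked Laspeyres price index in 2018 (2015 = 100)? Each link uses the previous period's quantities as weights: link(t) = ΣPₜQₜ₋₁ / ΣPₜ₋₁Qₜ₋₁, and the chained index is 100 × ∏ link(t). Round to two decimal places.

96.53

Link 2015→2016:
ΣP(2016)Q(2015) = 2×289 + 21×32 + 8×142 + 4×134 = 578 + 672 + 1136 + 536 = 2922
ΣP(2015)Q(2015) = 2×289 + 19×32 + 8×142 + 3×134 = 578 + 608 + 1136 + 402 = 2724
link = 2922/2724 = 1.072687
Link 2016→2017:
ΣP(2017)Q(2016) = 2×339 + 22×31 + 7×164 + 4×118 = 678 + 682 + 1148 + 472 = 2980
ΣP(2016)Q(2016) = 2×339 + 21×31 + 8×164 + 4×118 = 678 + 651 + 1312 + 472 = 3113
link = 2980/3113 = 0.957276
Link 2017→2018:
ΣP(2018)Q(2017) = 2×407 + 27×25 + 6×198 + 3×121 = 814 + 675 + 1188 + 363 = 3040
ΣP(2017)Q(2017) = 2×407 + 22×25 + 7×198 + 4×121 = 814 + 550 + 1386 + 484 = 3234
link = 3040/3234 = 0.940012
Chained index = 100 × 1.072687 × 0.957276 × 0.940012 = 96.5259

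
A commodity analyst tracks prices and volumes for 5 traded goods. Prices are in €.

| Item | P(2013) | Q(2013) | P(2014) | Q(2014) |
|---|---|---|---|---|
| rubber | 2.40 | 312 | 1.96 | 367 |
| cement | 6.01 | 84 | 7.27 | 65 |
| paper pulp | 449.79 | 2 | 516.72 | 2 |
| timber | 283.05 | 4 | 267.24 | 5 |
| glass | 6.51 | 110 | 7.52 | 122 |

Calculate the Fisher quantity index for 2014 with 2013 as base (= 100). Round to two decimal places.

Laspeyres component (base-period weights):
ΣP(2013)Q(2014) = 2.40×367 + 6.01×65 + 449.79×2 + 283.05×5 + 6.51×122 = 880.8 + 390.65 + 899.58 + 1415.25 + 794.22 = 4380.5
ΣP(2013)Q(2013) = 2.40×312 + 6.01×84 + 449.79×2 + 283.05×4 + 6.51×110 = 748.8 + 504.84 + 899.58 + 1132.2 + 716.1 = 4001.52
L = 4380.5 / 4001.52 × 100 = 109.4709
Paasche component (current-period weights):
ΣP(2014)Q(2014) = 1.96×367 + 7.27×65 + 516.72×2 + 267.24×5 + 7.52×122 = 719.32 + 472.55 + 1033.44 + 1336.2 + 917.44 = 4478.95
ΣP(2014)Q(2013) = 1.96×312 + 7.27×84 + 516.72×2 + 267.24×4 + 7.52×110 = 611.52 + 610.68 + 1033.44 + 1068.96 + 827.2 = 4151.8
P = 4478.95 / 4151.8 × 100 = 107.8797
Fisher = √(L × P) = √(109.4709 × 107.8797) = 108.6724

108.67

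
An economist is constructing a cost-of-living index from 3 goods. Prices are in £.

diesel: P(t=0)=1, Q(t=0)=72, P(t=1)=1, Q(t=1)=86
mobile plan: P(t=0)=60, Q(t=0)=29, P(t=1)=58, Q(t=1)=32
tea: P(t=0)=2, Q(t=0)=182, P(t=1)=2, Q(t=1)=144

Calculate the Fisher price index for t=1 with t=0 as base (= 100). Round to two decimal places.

97.27

Laspeyres component (base-period weights):
ΣP(t=1)Q(t=0) = 1×72 + 58×29 + 2×182 = 72 + 1682 + 364 = 2118
ΣP(t=0)Q(t=0) = 1×72 + 60×29 + 2×182 = 72 + 1740 + 364 = 2176
L = 2118 / 2176 × 100 = 97.3346
Paasche component (current-period weights):
ΣP(t=1)Q(t=1) = 1×86 + 58×32 + 2×144 = 86 + 1856 + 288 = 2230
ΣP(t=0)Q(t=1) = 1×86 + 60×32 + 2×144 = 86 + 1920 + 288 = 2294
P = 2230 / 2294 × 100 = 97.2101
Fisher = √(L × P) = √(97.3346 × 97.2101) = 97.2723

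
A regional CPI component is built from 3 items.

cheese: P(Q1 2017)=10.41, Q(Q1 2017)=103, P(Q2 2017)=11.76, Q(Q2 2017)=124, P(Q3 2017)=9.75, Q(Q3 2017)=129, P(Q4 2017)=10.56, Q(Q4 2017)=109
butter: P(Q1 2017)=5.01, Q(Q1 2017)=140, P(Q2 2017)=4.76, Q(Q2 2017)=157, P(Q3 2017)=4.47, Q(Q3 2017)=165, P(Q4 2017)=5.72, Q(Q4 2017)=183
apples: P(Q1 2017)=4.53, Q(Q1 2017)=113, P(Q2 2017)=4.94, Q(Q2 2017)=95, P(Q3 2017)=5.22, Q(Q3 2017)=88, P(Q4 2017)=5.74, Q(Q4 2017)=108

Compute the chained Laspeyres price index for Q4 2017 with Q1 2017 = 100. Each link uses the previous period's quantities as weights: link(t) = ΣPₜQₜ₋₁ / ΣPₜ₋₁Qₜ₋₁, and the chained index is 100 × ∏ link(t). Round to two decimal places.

Link Q1 2017→Q2 2017:
ΣP(Q2 2017)Q(Q1 2017) = 11.76×103 + 4.76×140 + 4.94×113 = 1211.28 + 666.4 + 558.22 = 2435.9
ΣP(Q1 2017)Q(Q1 2017) = 10.41×103 + 5.01×140 + 4.53×113 = 1072.23 + 701.4 + 511.89 = 2285.52
link = 2435.9/2285.52 = 1.065797
Link Q2 2017→Q3 2017:
ΣP(Q3 2017)Q(Q2 2017) = 9.75×124 + 4.47×157 + 5.22×95 = 1209 + 701.79 + 495.9 = 2406.69
ΣP(Q2 2017)Q(Q2 2017) = 11.76×124 + 4.76×157 + 4.94×95 = 1458.24 + 747.32 + 469.3 = 2674.86
link = 2406.69/2674.86 = 0.899744
Link Q3 2017→Q4 2017:
ΣP(Q4 2017)Q(Q3 2017) = 10.56×129 + 5.72×165 + 5.74×88 = 1362.24 + 943.8 + 505.12 = 2811.16
ΣP(Q3 2017)Q(Q3 2017) = 9.75×129 + 4.47×165 + 5.22×88 = 1257.75 + 737.55 + 459.36 = 2454.66
link = 2811.16/2454.66 = 1.145234
Chained index = 100 × 1.065797 × 0.899744 × 1.145234 = 109.8216

109.82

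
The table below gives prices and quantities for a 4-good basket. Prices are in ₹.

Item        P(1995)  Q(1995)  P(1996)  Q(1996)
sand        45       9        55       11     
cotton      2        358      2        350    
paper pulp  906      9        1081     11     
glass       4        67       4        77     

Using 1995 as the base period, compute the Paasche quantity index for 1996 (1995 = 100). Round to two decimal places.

120.49

Paasche quantity index uses current-period prices as weights.
ΣP(1996)·Q(1996) = 55×11 + 2×350 + 1081×11 + 4×77 = 605 + 700 + 11891 + 308 = 13504
ΣP(1996)·Q(1995) = 55×9 + 2×358 + 1081×9 + 4×67 = 495 + 716 + 9729 + 268 = 11208
Index = 13504 / 11208 × 100 = 120.4854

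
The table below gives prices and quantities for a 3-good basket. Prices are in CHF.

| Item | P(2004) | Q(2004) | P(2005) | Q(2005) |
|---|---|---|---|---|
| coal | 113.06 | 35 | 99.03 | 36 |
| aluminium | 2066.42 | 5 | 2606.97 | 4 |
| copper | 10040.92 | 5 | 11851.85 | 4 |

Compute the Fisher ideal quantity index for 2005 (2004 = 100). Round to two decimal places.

81.22

Laspeyres component (base-period weights):
ΣP(2004)Q(2005) = 113.06×36 + 2066.42×4 + 10040.92×4 = 4070.16 + 8265.68 + 40163.68 = 52499.52
ΣP(2004)Q(2004) = 113.06×35 + 2066.42×5 + 10040.92×5 = 3957.1 + 10332.1 + 50204.6 = 64493.8
L = 52499.52 / 64493.8 × 100 = 81.4024
Paasche component (current-period weights):
ΣP(2005)Q(2005) = 99.03×36 + 2606.97×4 + 11851.85×4 = 3565.08 + 10427.88 + 47407.4 = 61400.36
ΣP(2005)Q(2004) = 99.03×35 + 2606.97×5 + 11851.85×5 = 3466.05 + 13034.85 + 59259.25 = 75760.15
P = 61400.36 / 75760.15 × 100 = 81.0457
Fisher = √(L × P) = √(81.4024 × 81.0457) = 81.2239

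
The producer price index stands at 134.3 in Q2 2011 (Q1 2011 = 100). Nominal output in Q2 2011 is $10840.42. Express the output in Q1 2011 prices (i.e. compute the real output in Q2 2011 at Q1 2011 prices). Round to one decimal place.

Real = Nominal ÷ (Index/100) = 10840.42 ÷ (134.3/100)
     = 10840.42 ÷ 1.343 = 8071.7945

8071.8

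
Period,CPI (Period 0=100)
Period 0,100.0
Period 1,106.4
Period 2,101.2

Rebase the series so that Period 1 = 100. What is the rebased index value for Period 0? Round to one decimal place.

Rebased(Period 0) = 100.0 / 106.4 × 100 = 93.9850

94.0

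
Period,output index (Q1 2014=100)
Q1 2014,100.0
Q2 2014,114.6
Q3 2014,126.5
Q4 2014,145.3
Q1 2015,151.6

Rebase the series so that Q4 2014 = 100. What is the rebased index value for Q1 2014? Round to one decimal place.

Rebased(Q1 2014) = 100.0 / 145.3 × 100 = 68.8231

68.8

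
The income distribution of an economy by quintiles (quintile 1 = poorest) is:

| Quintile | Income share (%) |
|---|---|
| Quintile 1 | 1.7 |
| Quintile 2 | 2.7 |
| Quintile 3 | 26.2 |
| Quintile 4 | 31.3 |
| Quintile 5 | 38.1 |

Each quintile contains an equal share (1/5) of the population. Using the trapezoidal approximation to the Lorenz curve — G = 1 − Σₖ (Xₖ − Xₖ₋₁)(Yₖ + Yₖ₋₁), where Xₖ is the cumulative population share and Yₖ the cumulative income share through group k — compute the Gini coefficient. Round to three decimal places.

0.406

Cumulative income shares Yₖ: 0.0170, 0.0440, 0.3060, 0.6190, 1.0000
Σ (Xₖ−Xₖ₋₁)(Yₖ+Yₖ₋₁) = (1/5)(0.0170+0.0000) + (1/5)(0.0440+0.0170) + (1/5)(0.3060+0.0440) + (1/5)(0.6190+0.3060) + (1/5)(1.0000+0.6190)
  = 0.0034 + 0.0122 + 0.0700 + 0.1850 + 0.3238 = 0.5944
G = 1 − 0.5944 = 0.4056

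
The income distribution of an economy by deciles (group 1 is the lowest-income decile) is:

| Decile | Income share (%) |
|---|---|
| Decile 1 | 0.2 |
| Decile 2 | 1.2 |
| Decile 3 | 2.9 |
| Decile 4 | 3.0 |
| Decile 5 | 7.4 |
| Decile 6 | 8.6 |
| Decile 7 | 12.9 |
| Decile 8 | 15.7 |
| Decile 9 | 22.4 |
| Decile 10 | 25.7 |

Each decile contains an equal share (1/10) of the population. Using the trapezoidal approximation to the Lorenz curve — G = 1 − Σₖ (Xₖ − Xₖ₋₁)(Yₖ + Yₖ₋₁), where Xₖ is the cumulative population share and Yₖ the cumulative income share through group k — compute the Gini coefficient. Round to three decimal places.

0.473

Cumulative income shares Yₖ: 0.0020, 0.0140, 0.0430, 0.0730, 0.1470, 0.2330, 0.3620, 0.5190, 0.7430, 1.0000
Σ (Xₖ−Xₖ₋₁)(Yₖ+Yₖ₋₁) = (1/10)(0.0020+0.0000) + (1/10)(0.0140+0.0020) + (1/10)(0.0430+0.0140) + (1/10)(0.0730+0.0430) + (1/10)(0.1470+0.0730) + (1/10)(0.2330+0.1470) + (1/10)(0.3620+0.2330) + (1/10)(0.5190+0.3620) + (1/10)(0.7430+0.5190) + (1/10)(1.0000+0.7430)
  = 0.0002 + 0.0016 + 0.0057 + 0.0116 + 0.0220 + 0.0380 + 0.0595 + 0.0881 + 0.1262 + 0.1743 = 0.5272
G = 1 − 0.5272 = 0.4728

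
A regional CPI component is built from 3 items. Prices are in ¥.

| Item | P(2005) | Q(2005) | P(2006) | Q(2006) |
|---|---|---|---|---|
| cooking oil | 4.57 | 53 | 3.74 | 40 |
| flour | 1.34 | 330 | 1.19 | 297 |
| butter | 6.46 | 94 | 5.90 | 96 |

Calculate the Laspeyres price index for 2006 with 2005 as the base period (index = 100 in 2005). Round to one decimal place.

Laspeyres price index uses base-period quantities as weights.
ΣP(2006)·Q(2005) = 3.74×53 + 1.19×330 + 5.90×94 = 198.22 + 392.7 + 554.6 = 1145.52
ΣP(2005)·Q(2005) = 4.57×53 + 1.34×330 + 6.46×94 = 242.21 + 442.2 + 607.24 = 1291.65
Index = 1145.52 / 1291.65 × 100 = 88.6866

88.7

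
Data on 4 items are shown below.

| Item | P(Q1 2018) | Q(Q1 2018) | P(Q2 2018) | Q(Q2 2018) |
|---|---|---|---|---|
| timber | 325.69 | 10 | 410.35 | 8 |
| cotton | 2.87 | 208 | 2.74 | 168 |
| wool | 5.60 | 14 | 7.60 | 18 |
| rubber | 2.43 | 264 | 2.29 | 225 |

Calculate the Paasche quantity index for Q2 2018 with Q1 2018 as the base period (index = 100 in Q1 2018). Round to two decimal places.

Paasche quantity index uses current-period prices as weights.
ΣP(Q2 2018)·Q(Q2 2018) = 410.35×8 + 2.74×168 + 7.60×18 + 2.29×225 = 3282.8 + 460.32 + 136.8 + 515.25 = 4395.17
ΣP(Q2 2018)·Q(Q1 2018) = 410.35×10 + 2.74×208 + 7.60×14 + 2.29×264 = 4103.5 + 569.92 + 106.4 + 604.56 = 5384.38
Index = 4395.17 / 5384.38 × 100 = 81.6282

81.63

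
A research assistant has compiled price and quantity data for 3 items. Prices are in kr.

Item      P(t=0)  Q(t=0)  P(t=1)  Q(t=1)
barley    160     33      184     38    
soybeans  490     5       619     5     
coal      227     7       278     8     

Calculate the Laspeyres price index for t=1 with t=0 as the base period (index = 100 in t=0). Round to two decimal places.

Laspeyres price index uses base-period quantities as weights.
ΣP(t=1)·Q(t=0) = 184×33 + 619×5 + 278×7 = 6072 + 3095 + 1946 = 11113
ΣP(t=0)·Q(t=0) = 160×33 + 490×5 + 227×7 = 5280 + 2450 + 1589 = 9319
Index = 11113 / 9319 × 100 = 119.2510

119.25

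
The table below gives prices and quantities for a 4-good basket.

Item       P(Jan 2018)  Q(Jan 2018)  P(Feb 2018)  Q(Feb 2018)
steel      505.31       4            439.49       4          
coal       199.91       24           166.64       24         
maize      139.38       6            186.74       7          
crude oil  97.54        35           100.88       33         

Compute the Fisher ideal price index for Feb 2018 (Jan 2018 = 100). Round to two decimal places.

94.20

Laspeyres component (base-period weights):
ΣP(Feb 2018)Q(Jan 2018) = 439.49×4 + 166.64×24 + 186.74×6 + 100.88×35 = 1757.96 + 3999.36 + 1120.44 + 3530.8 = 10408.56
ΣP(Jan 2018)Q(Jan 2018) = 505.31×4 + 199.91×24 + 139.38×6 + 97.54×35 = 2021.24 + 4797.84 + 836.28 + 3413.9 = 11069.26
L = 10408.56 / 11069.26 × 100 = 94.0312
Paasche component (current-period weights):
ΣP(Feb 2018)Q(Feb 2018) = 439.49×4 + 166.64×24 + 186.74×7 + 100.88×33 = 1757.96 + 3999.36 + 1307.18 + 3329.04 = 10393.54
ΣP(Jan 2018)Q(Feb 2018) = 505.31×4 + 199.91×24 + 139.38×7 + 97.54×33 = 2021.24 + 4797.84 + 975.66 + 3218.82 = 11013.56
P = 10393.54 / 11013.56 × 100 = 94.3704
Fisher = √(L × P) = √(94.0312 × 94.3704) = 94.2007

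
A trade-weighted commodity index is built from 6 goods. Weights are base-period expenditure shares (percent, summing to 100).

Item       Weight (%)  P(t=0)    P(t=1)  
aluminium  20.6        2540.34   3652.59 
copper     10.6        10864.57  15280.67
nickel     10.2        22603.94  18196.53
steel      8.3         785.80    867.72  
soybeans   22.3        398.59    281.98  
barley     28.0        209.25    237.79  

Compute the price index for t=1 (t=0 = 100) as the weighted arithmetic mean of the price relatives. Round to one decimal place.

aluminium: 20.6 × (3652.59/2540.34) = 20.6 × 1.437835 = 29.6194
copper: 10.6 × (15280.67/10864.57) = 10.6 × 1.406468 = 14.9086
nickel: 10.2 × (18196.53/22603.94) = 10.2 × 0.805016 = 8.2112
steel: 8.3 × (867.72/785.80) = 8.3 × 1.104250 = 9.1653
soybeans: 22.3 × (281.98/398.59) = 22.3 × 0.707444 = 15.7760
barley: 28.0 × (237.79/209.25) = 28.0 × 1.136392 = 31.8190
Index = Σ wᵢ·(p₁ᵢ/p₀ᵢ) = 29.6194 + 14.9086 + 8.2112 + 9.1653 + 15.7760 + 31.8190 = 109.4994

109.5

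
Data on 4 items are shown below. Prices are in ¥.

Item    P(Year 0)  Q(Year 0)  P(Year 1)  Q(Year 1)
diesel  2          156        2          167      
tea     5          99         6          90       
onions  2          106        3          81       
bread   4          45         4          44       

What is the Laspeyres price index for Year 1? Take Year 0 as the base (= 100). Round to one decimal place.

117.1

Laspeyres price index uses base-period quantities as weights.
ΣP(Year 1)·Q(Year 0) = 2×156 + 6×99 + 3×106 + 4×45 = 312 + 594 + 318 + 180 = 1404
ΣP(Year 0)·Q(Year 0) = 2×156 + 5×99 + 2×106 + 4×45 = 312 + 495 + 212 + 180 = 1199
Index = 1404 / 1199 × 100 = 117.0976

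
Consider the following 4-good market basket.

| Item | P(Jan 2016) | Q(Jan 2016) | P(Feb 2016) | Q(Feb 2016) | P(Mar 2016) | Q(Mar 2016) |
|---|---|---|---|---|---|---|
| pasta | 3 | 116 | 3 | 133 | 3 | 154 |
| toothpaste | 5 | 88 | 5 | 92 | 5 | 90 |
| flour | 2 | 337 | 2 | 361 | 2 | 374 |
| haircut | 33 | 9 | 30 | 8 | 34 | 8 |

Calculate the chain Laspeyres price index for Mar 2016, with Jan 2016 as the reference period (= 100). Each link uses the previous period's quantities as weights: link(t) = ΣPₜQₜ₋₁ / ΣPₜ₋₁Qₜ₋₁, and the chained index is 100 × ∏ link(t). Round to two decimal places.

Link Jan 2016→Feb 2016:
ΣP(Feb 2016)Q(Jan 2016) = 3×116 + 5×88 + 2×337 + 30×9 = 348 + 440 + 674 + 270 = 1732
ΣP(Jan 2016)Q(Jan 2016) = 3×116 + 5×88 + 2×337 + 33×9 = 348 + 440 + 674 + 297 = 1759
link = 1732/1759 = 0.984650
Link Feb 2016→Mar 2016:
ΣP(Mar 2016)Q(Feb 2016) = 3×133 + 5×92 + 2×361 + 34×8 = 399 + 460 + 722 + 272 = 1853
ΣP(Feb 2016)Q(Feb 2016) = 3×133 + 5×92 + 2×361 + 30×8 = 399 + 460 + 722 + 240 = 1821
link = 1853/1821 = 1.017573
Chained index = 100 × 0.984650 × 1.017573 = 100.1953

100.20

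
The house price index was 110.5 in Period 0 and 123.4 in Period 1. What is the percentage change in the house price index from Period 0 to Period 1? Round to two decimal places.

11.67%

Change = (123.4 − 110.5) / 110.5 × 100
       = 12.9 / 110.5 × 100 = 11.6742%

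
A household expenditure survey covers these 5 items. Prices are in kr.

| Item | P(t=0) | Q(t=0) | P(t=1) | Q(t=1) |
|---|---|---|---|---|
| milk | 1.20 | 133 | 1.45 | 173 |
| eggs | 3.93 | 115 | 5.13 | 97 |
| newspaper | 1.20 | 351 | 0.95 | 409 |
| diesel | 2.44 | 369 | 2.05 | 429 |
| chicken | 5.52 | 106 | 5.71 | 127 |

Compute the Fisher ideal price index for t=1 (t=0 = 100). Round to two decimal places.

Laspeyres component (base-period weights):
ΣP(t=1)Q(t=0) = 1.45×133 + 5.13×115 + 0.95×351 + 2.05×369 + 5.71×106 = 192.85 + 589.95 + 333.45 + 756.45 + 605.26 = 2477.96
ΣP(t=0)Q(t=0) = 1.20×133 + 3.93×115 + 1.20×351 + 2.44×369 + 5.52×106 = 159.6 + 451.95 + 421.2 + 900.36 + 585.12 = 2518.23
L = 2477.96 / 2518.23 × 100 = 98.4009
Paasche component (current-period weights):
ΣP(t=1)Q(t=1) = 1.45×173 + 5.13×97 + 0.95×409 + 2.05×429 + 5.71×127 = 250.85 + 497.61 + 388.55 + 879.45 + 725.17 = 2741.63
ΣP(t=0)Q(t=1) = 1.20×173 + 3.93×97 + 1.20×409 + 2.44×429 + 5.52×127 = 207.6 + 381.21 + 490.8 + 1046.76 + 701.04 = 2827.41
P = 2741.63 / 2827.41 × 100 = 96.9661
Fisher = √(L × P) = √(98.4009 × 96.9661) = 97.6809

97.68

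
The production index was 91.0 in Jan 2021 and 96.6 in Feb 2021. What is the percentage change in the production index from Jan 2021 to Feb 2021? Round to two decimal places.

Change = (96.6 − 91.0) / 91.0 × 100
       = 5.6 / 91.0 × 100 = 6.1538%

6.15%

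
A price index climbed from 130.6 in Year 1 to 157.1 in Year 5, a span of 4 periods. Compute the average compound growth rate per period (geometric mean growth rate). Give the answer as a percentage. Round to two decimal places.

4.73%

Growth factor = (157.1/130.6)^(1/4) = (1.202910)^(1/4) = 1.047269
Growth rate = 1.047269 − 1 = 0.047269 = 4.7269%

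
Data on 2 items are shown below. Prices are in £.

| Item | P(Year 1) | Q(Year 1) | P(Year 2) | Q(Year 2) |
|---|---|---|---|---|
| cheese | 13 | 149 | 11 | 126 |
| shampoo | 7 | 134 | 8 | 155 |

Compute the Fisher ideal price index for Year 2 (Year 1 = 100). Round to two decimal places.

95.36

Laspeyres component (base-period weights):
ΣP(Year 2)Q(Year 1) = 11×149 + 8×134 = 1639 + 1072 = 2711
ΣP(Year 1)Q(Year 1) = 13×149 + 7×134 = 1937 + 938 = 2875
L = 2711 / 2875 × 100 = 94.2957
Paasche component (current-period weights):
ΣP(Year 2)Q(Year 2) = 11×126 + 8×155 = 1386 + 1240 = 2626
ΣP(Year 1)Q(Year 2) = 13×126 + 7×155 = 1638 + 1085 = 2723
P = 2626 / 2723 × 100 = 96.4378
Fisher = √(L × P) = √(94.2957 × 96.4378) = 95.3607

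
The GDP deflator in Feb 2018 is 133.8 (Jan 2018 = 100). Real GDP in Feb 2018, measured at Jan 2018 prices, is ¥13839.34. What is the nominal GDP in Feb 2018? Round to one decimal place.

Nominal = Real × (Index/100) = 13839.34 × (133.8/100)
        = 13839.34 × 1.338 = 18517.0369

18517.0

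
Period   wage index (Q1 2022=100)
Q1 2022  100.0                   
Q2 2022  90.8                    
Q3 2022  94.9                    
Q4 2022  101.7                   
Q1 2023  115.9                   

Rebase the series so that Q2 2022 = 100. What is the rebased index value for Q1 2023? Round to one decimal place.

Rebased(Q1 2023) = 115.9 / 90.8 × 100 = 127.6432

127.6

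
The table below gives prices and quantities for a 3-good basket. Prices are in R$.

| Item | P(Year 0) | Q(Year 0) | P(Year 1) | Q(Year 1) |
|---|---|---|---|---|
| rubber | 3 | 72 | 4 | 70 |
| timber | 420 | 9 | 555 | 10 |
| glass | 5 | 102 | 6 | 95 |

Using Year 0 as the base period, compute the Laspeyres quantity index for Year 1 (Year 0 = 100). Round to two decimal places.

108.41

Laspeyres quantity index uses base-period prices as weights.
ΣP(Year 0)·Q(Year 1) = 3×70 + 420×10 + 5×95 = 210 + 4200 + 475 = 4885
ΣP(Year 0)·Q(Year 0) = 3×72 + 420×9 + 5×102 = 216 + 3780 + 510 = 4506
Index = 4885 / 4506 × 100 = 108.4110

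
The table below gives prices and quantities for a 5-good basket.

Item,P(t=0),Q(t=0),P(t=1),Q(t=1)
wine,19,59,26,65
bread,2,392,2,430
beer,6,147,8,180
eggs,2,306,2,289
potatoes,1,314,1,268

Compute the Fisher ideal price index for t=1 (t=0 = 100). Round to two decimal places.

119.65

Laspeyres component (base-period weights):
ΣP(t=1)Q(t=0) = 26×59 + 2×392 + 8×147 + 2×306 + 1×314 = 1534 + 784 + 1176 + 612 + 314 = 4420
ΣP(t=0)Q(t=0) = 19×59 + 2×392 + 6×147 + 2×306 + 1×314 = 1121 + 784 + 882 + 612 + 314 = 3713
L = 4420 / 3713 × 100 = 119.0412
Paasche component (current-period weights):
ΣP(t=1)Q(t=1) = 26×65 + 2×430 + 8×180 + 2×289 + 1×268 = 1690 + 860 + 1440 + 578 + 268 = 4836
ΣP(t=0)Q(t=1) = 19×65 + 2×430 + 6×180 + 2×289 + 1×268 = 1235 + 860 + 1080 + 578 + 268 = 4021
P = 4836 / 4021 × 100 = 120.2686
Fisher = √(L × P) = √(119.0412 × 120.2686) = 119.6533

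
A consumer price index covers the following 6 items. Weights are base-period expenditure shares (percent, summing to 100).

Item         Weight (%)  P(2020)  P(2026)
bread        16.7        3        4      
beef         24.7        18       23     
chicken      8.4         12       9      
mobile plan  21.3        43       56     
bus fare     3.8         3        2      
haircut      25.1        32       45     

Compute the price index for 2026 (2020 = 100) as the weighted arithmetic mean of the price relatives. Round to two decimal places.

bread: 16.7 × (4/3) = 16.7 × 1.333333 = 22.2667
beef: 24.7 × (23/18) = 24.7 × 1.277778 = 31.5611
chicken: 8.4 × (9/12) = 8.4 × 0.750000 = 6.3000
mobile plan: 21.3 × (56/43) = 21.3 × 1.302326 = 27.7395
bus fare: 3.8 × (2/3) = 3.8 × 0.666667 = 2.5333
haircut: 25.1 × (45/32) = 25.1 × 1.406250 = 35.2969
Index = Σ wᵢ·(p₁ᵢ/p₀ᵢ) = 22.2667 + 31.5611 + 6.3000 + 27.7395 + 2.5333 + 35.2969 = 125.6975

125.70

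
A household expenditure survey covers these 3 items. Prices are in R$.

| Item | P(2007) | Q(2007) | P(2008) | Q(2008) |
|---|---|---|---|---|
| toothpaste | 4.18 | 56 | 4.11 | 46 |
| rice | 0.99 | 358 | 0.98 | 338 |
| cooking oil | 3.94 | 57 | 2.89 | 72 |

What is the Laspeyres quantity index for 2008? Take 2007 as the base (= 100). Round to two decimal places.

Laspeyres quantity index uses base-period prices as weights.
ΣP(2007)·Q(2008) = 4.18×46 + 0.99×338 + 3.94×72 = 192.28 + 334.62 + 283.68 = 810.58
ΣP(2007)·Q(2007) = 4.18×56 + 0.99×358 + 3.94×57 = 234.08 + 354.42 + 224.58 = 813.08
Index = 810.58 / 813.08 × 100 = 99.6925

99.69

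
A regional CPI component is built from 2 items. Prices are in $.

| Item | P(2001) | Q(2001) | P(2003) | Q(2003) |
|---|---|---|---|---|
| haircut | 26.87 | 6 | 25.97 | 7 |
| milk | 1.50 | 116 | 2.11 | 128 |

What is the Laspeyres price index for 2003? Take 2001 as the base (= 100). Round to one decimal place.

119.5

Laspeyres price index uses base-period quantities as weights.
ΣP(2003)·Q(2001) = 25.97×6 + 2.11×116 = 155.82 + 244.76 = 400.58
ΣP(2001)·Q(2001) = 26.87×6 + 1.50×116 = 161.22 + 174 = 335.22
Index = 400.58 / 335.22 × 100 = 119.4976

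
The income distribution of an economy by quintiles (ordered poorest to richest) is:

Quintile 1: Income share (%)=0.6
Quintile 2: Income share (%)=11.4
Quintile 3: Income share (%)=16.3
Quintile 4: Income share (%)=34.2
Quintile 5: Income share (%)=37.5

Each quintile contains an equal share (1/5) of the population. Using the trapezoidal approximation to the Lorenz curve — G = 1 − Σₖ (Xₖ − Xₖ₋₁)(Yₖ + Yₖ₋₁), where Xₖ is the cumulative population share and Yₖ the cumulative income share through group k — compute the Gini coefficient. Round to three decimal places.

Cumulative income shares Yₖ: 0.0060, 0.1200, 0.2830, 0.6250, 1.0000
Σ (Xₖ−Xₖ₋₁)(Yₖ+Yₖ₋₁) = (1/5)(0.0060+0.0000) + (1/5)(0.1200+0.0060) + (1/5)(0.2830+0.1200) + (1/5)(0.6250+0.2830) + (1/5)(1.0000+0.6250)
  = 0.0012 + 0.0252 + 0.0806 + 0.1816 + 0.3250 = 0.6136
G = 1 − 0.6136 = 0.3864

0.386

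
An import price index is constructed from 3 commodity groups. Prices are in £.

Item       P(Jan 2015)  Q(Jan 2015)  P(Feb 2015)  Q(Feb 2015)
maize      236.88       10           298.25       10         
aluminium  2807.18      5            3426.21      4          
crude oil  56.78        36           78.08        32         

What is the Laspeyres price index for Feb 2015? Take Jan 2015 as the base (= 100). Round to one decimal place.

Laspeyres price index uses base-period quantities as weights.
ΣP(Feb 2015)·Q(Jan 2015) = 298.25×10 + 3426.21×5 + 78.08×36 = 2982.5 + 17131.05 + 2810.88 = 22924.43
ΣP(Jan 2015)·Q(Jan 2015) = 236.88×10 + 2807.18×5 + 56.78×36 = 2368.8 + 14035.9 + 2044.08 = 18448.78
Index = 22924.43 / 18448.78 × 100 = 124.2599

124.3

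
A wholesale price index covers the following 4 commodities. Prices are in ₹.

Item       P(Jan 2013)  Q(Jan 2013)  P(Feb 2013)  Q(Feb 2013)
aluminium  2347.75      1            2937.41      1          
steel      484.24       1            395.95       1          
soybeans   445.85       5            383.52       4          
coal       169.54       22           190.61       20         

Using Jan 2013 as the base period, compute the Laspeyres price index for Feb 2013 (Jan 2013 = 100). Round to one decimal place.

107.4

Laspeyres price index uses base-period quantities as weights.
ΣP(Feb 2013)·Q(Jan 2013) = 2937.41×1 + 395.95×1 + 383.52×5 + 190.61×22 = 2937.41 + 395.95 + 1917.6 + 4193.42 = 9444.38
ΣP(Jan 2013)·Q(Jan 2013) = 2347.75×1 + 484.24×1 + 445.85×5 + 169.54×22 = 2347.75 + 484.24 + 2229.25 + 3729.88 = 8791.12
Index = 9444.38 / 8791.12 × 100 = 107.4309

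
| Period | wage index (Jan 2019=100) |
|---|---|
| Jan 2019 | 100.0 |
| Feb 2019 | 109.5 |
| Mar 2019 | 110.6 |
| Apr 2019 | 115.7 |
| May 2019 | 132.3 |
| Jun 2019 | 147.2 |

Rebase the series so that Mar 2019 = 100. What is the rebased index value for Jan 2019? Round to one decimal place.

Rebased(Jan 2019) = 100.0 / 110.6 × 100 = 90.4159

90.4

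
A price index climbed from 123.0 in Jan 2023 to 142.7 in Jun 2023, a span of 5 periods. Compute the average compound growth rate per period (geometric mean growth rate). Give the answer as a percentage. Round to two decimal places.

Growth factor = (142.7/123.0)^(1/5) = (1.160163)^(1/5) = 1.030158
Growth rate = 1.030158 − 1 = 0.030158 = 3.0158%

3.02%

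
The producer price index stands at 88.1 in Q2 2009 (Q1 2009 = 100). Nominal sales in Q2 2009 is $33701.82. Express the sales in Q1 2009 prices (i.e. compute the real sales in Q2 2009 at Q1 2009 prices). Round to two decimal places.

Real = Nominal ÷ (Index/100) = 33701.82 ÷ (88.1/100)
     = 33701.82 ÷ 0.881 = 38254.0522

38254.05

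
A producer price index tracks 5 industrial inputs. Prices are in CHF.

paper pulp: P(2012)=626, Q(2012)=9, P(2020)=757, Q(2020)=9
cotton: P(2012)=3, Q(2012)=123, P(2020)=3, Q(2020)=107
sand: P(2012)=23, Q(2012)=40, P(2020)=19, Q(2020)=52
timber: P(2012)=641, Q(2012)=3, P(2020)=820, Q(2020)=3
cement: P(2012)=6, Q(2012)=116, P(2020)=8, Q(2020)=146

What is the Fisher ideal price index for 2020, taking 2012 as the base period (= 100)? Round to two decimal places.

118.41

Laspeyres component (base-period weights):
ΣP(2020)Q(2012) = 757×9 + 3×123 + 19×40 + 820×3 + 8×116 = 6813 + 369 + 760 + 2460 + 928 = 11330
ΣP(2012)Q(2012) = 626×9 + 3×123 + 23×40 + 641×3 + 6×116 = 5634 + 369 + 920 + 1923 + 696 = 9542
L = 11330 / 9542 × 100 = 118.7382
Paasche component (current-period weights):
ΣP(2020)Q(2020) = 757×9 + 3×107 + 19×52 + 820×3 + 8×146 = 6813 + 321 + 988 + 2460 + 1168 = 11750
ΣP(2012)Q(2020) = 626×9 + 3×107 + 23×52 + 641×3 + 6×146 = 5634 + 321 + 1196 + 1923 + 876 = 9950
P = 11750 / 9950 × 100 = 118.0905
Fisher = √(L × P) = √(118.7382 × 118.0905) = 118.4139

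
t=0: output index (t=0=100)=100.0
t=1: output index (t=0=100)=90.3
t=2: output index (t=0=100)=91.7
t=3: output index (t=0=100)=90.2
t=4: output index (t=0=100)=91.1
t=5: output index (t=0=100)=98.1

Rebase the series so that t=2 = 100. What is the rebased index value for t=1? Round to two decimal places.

Rebased(t=1) = 90.3 / 91.7 × 100 = 98.4733

98.47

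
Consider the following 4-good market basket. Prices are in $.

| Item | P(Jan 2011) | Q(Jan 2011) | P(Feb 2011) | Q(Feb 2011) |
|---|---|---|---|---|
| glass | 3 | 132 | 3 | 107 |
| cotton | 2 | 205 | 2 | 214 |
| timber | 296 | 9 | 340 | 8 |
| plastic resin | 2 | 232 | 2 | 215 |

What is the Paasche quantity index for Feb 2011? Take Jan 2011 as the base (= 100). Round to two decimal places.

90.05

Paasche quantity index uses current-period prices as weights.
ΣP(Feb 2011)·Q(Feb 2011) = 3×107 + 2×214 + 340×8 + 2×215 = 321 + 428 + 2720 + 430 = 3899
ΣP(Feb 2011)·Q(Jan 2011) = 3×132 + 2×205 + 340×9 + 2×232 = 396 + 410 + 3060 + 464 = 4330
Index = 3899 / 4330 × 100 = 90.0462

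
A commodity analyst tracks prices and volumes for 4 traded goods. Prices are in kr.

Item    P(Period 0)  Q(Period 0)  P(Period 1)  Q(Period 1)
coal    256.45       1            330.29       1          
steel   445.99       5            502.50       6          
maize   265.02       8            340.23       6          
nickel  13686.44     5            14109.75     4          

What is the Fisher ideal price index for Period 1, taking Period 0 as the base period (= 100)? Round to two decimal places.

Laspeyres component (base-period weights):
ΣP(Period 1)Q(Period 0) = 330.29×1 + 502.50×5 + 340.23×8 + 14109.75×5 = 330.29 + 2512.5 + 2721.84 + 70548.75 = 76113.38
ΣP(Period 0)Q(Period 0) = 256.45×1 + 445.99×5 + 265.02×8 + 13686.44×5 = 256.45 + 2229.95 + 2120.16 + 68432.2 = 73038.76
L = 76113.38 / 73038.76 × 100 = 104.2096
Paasche component (current-period weights):
ΣP(Period 1)Q(Period 1) = 330.29×1 + 502.50×6 + 340.23×6 + 14109.75×4 = 330.29 + 3015 + 2041.38 + 56439 = 61825.67
ΣP(Period 0)Q(Period 1) = 256.45×1 + 445.99×6 + 265.02×6 + 13686.44×4 = 256.45 + 2675.94 + 1590.12 + 54745.76 = 59268.27
P = 61825.67 / 59268.27 × 100 = 104.3150
Fisher = √(L × P) = √(104.2096 × 104.3150) = 104.2623

104.26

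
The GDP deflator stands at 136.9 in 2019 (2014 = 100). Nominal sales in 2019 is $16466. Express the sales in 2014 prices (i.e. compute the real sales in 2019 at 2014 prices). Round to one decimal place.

Real = Nominal ÷ (Index/100) = 16466 ÷ (136.9/100)
     = 16466 ÷ 1.369 = 12027.7575

12027.8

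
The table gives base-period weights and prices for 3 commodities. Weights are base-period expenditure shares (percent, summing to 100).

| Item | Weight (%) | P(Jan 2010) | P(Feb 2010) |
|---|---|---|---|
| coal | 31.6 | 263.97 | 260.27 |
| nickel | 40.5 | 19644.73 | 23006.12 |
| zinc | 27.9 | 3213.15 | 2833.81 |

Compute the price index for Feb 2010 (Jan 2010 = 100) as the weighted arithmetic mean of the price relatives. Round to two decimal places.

coal: 31.6 × (260.27/263.97) = 31.6 × 0.985983 = 31.1571
nickel: 40.5 × (23006.12/19644.73) = 40.5 × 1.171109 = 47.4299
zinc: 27.9 × (2833.81/3213.15) = 27.9 × 0.881941 = 24.6062
Index = Σ wᵢ·(p₁ᵢ/p₀ᵢ) = 31.1571 + 47.4299 + 24.6062 = 103.1932

103.19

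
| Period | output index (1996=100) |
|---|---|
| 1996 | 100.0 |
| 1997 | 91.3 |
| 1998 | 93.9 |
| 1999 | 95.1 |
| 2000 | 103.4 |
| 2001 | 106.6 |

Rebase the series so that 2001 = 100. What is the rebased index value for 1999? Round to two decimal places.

Rebased(1999) = 95.1 / 106.6 × 100 = 89.2120

89.21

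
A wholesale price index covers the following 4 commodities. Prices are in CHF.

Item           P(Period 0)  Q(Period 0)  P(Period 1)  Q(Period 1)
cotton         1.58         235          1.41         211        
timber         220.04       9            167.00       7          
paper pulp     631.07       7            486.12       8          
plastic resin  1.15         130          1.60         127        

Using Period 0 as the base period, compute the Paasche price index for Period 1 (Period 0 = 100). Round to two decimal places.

78.64

Paasche price index uses current-period quantities as weights.
ΣP(Period 1)·Q(Period 1) = 1.41×211 + 167.00×7 + 486.12×8 + 1.60×127 = 297.51 + 1169 + 3888.96 + 203.2 = 5558.67
ΣP(Period 0)·Q(Period 1) = 1.58×211 + 220.04×7 + 631.07×8 + 1.15×127 = 333.38 + 1540.28 + 5048.56 + 146.05 = 7068.27
Index = 5558.67 / 7068.27 × 100 = 78.6426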